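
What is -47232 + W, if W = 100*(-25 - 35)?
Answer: -53232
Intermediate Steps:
W = -6000 (W = 100*(-60) = -6000)
-47232 + W = -47232 - 6000 = -53232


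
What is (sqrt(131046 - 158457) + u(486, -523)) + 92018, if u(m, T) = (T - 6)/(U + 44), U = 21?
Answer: 5980641/65 + I*sqrt(27411) ≈ 92010.0 + 165.56*I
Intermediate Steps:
u(m, T) = -6/65 + T/65 (u(m, T) = (T - 6)/(21 + 44) = (-6 + T)/65 = -6/65 + T/65)
(sqrt(131046 - 158457) + u(486, -523)) + 92018 = (sqrt(131046 - 158457) + (-6/65 + (1/65)*(-523))) + 92018 = (sqrt(-27411) + (-6/65 - 523/65)) + 92018 = (I*sqrt(27411) - 529/65) + 92018 = (-529/65 + I*sqrt(27411)) + 92018 = 5980641/65 + I*sqrt(27411)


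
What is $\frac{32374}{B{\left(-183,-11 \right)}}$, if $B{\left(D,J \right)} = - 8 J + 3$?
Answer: $\frac{32374}{91} \approx 355.76$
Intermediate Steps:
$B{\left(D,J \right)} = 3 - 8 J$
$\frac{32374}{B{\left(-183,-11 \right)}} = \frac{32374}{3 - -88} = \frac{32374}{3 + 88} = \frac{32374}{91}$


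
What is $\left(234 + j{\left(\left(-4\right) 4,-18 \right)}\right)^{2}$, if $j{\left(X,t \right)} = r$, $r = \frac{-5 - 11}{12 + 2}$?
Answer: $\frac{2656900}{49} \approx 54222.0$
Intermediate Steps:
$r = - \frac{8}{7}$ ($r = - \frac{16}{14} = \left(-16\right) \frac{1}{14} = - \frac{8}{7} \approx -1.1429$)
$j{\left(X,t \right)} = - \frac{8}{7}$
$\left(234 + j{\left(\left(-4\right) 4,-18 \right)}\right)^{2} = \left(234 - \frac{8}{7}\right)^{2} = \left(\frac{1630}{7}\right)^{2} = \frac{2656900}{49}$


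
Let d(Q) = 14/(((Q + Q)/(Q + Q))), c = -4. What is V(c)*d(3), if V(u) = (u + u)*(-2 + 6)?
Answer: -448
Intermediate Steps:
V(u) = 8*u (V(u) = (2*u)*4 = 8*u)
d(Q) = 14 (d(Q) = 14/(((2*Q)/((2*Q)))) = 14/(((2*Q)*(1/(2*Q)))) = 14/1 = 14*1 = 14)
V(c)*d(3) = (8*(-4))*14 = -32*14 = -448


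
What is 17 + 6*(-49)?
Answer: -277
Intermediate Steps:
17 + 6*(-49) = 17 - 294 = -277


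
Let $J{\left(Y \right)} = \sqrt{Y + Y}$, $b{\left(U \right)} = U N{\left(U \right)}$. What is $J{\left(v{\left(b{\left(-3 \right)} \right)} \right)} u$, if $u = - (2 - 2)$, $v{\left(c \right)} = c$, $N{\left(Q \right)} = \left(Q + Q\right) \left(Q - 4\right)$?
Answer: $0$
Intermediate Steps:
$N{\left(Q \right)} = 2 Q \left(-4 + Q\right)$
$b{\left(U \right)} = 2 U^{2} \left(-4 + U\right)$ ($b{\left(U \right)} = U 2 U \left(-4 + U\right) = 2 U^{2} \left(-4 + U\right)$)
$u = 0$ ($u = \left(-1\right) 0 = 0$)
$J{\left(Y \right)} = \sqrt{2} \sqrt{Y}$ ($J{\left(Y \right)} = \sqrt{2 Y} = \sqrt{2} \sqrt{Y}$)
$J{\left(v{\left(b{\left(-3 \right)} \right)} \right)} u = \sqrt{2} \sqrt{2 \left(-3\right)^{2} \left(-4 - 3\right)} 0 = \sqrt{2} \sqrt{2 \cdot 9 \left(-7\right)} 0 = \sqrt{2} \sqrt{-126} \cdot 0 = \sqrt{2} \cdot 3 i \sqrt{14} \cdot 0 = 6 i \sqrt{7} \cdot 0 = 0$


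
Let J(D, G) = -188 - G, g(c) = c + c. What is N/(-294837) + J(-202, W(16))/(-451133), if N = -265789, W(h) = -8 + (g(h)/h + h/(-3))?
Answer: 39986092269/44336900107 ≈ 0.90187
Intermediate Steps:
g(c) = 2*c
W(h) = -6 - h/3 (W(h) = -8 + ((2*h)/h + h/(-3)) = -8 + (2 + h*(-⅓)) = -8 + (2 - h/3) = -6 - h/3)
N/(-294837) + J(-202, W(16))/(-451133) = -265789/(-294837) + (-188 - (-6 - ⅓*16))/(-451133) = -265789*(-1/294837) + (-188 - (-6 - 16/3))*(-1/451133) = 265789/294837 + (-188 - 1*(-34/3))*(-1/451133) = 265789/294837 + (-188 + 34/3)*(-1/451133) = 265789/294837 - 530/3*(-1/451133) = 265789/294837 + 530/1353399 = 39986092269/44336900107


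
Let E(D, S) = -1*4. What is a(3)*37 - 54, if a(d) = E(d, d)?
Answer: -202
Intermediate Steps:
E(D, S) = -4
a(d) = -4
a(3)*37 - 54 = -4*37 - 54 = -148 - 54 = -202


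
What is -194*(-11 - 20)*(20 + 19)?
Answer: 234546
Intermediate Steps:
-194*(-11 - 20)*(20 + 19) = -(-6014)*39 = -194*(-1209) = 234546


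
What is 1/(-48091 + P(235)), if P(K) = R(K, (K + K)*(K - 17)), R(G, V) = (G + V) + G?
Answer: 1/54839 ≈ 1.8235e-5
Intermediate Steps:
R(G, V) = V + 2*G
P(K) = 2*K + 2*K*(-17 + K) (P(K) = (K + K)*(K - 17) + 2*K = (2*K)*(-17 + K) + 2*K = 2*K*(-17 + K) + 2*K = 2*K + 2*K*(-17 + K))
1/(-48091 + P(235)) = 1/(-48091 + 2*235*(-16 + 235)) = 1/(-48091 + 2*235*219) = 1/(-48091 + 102930) = 1/54839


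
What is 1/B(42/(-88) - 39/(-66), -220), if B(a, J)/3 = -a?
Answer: -44/15 ≈ -2.9333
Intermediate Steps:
B(a, J) = -3*a (B(a, J) = 3*(-a) = -3*a)
1/B(42/(-88) - 39/(-66), -220) = 1/(-3*(42/(-88) - 39/(-66))) = 1/(-3*(42*(-1/88) - 39*(-1/66))) = 1/(-3*(-21/44 + 13/22)) = 1/(-3*5/44) = 1/(-15/44) = -44/15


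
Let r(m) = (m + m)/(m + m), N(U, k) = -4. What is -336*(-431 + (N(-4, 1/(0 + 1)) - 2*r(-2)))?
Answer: 146832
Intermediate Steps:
r(m) = 1 (r(m) = (2*m)/((2*m)) = (2*m)*(1/(2*m)) = 1)
-336*(-431 + (N(-4, 1/(0 + 1)) - 2*r(-2))) = -336*(-431 + (-4 - 2*1)) = -336*(-431 + (-4 - 2)) = -336*(-431 - 6) = -336*(-437) = 146832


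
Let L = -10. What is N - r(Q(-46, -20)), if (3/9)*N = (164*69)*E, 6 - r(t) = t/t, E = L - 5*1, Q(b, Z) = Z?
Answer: -509225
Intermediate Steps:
E = -15 (E = -10 - 5*1 = -10 - 5 = -15)
r(t) = 5 (r(t) = 6 - t/t = 6 - 1*1 = 6 - 1 = 5)
N = -509220 (N = 3*((164*69)*(-15)) = 3*(11316*(-15)) = 3*(-169740) = -509220)
N - r(Q(-46, -20)) = -509220 - 1*5 = -509220 - 5 = -509225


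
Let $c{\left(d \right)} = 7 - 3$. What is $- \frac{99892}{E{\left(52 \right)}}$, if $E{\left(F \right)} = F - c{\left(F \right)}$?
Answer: $- \frac{24973}{12} \approx -2081.1$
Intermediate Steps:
$c{\left(d \right)} = 4$ ($c{\left(d \right)} = 7 - 3 = 4$)
$E{\left(F \right)} = -4 + F$ ($E{\left(F \right)} = F - 4 = -4 + F$)
$- \frac{99892}{E{\left(52 \right)}} = - \frac{99892}{-4 + 52} = - \frac{99892}{48} = \left(-99892\right) \frac{1}{48} = - \frac{24973}{12}$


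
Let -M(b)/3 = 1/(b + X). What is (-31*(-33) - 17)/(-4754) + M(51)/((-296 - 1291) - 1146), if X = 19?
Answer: -32073933/151581290 ≈ -0.21160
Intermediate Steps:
M(b) = -3/(19 + b) (M(b) = -3/(b + 19) = -3/(19 + b))
(-31*(-33) - 17)/(-4754) + M(51)/((-296 - 1291) - 1146) = (-31*(-33) - 17)/(-4754) + (-3/(19 + 51))/((-296 - 1291) - 1146) = (1023 - 17)*(-1/4754) + (-3/70)/(-1587 - 1146) = 1006*(-1/4754) - 3*1/70/(-2733) = -503/2377 - 3/70*(-1/2733) = -503/2377 + 1/63770 = -32073933/151581290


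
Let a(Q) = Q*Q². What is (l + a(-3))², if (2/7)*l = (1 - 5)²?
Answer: 841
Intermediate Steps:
a(Q) = Q³
l = 56 (l = 7*(1 - 5)²/2 = (7/2)*(-4)² = (7/2)*16 = 56)
(l + a(-3))² = (56 + (-3)³)² = (56 - 27)² = 29² = 841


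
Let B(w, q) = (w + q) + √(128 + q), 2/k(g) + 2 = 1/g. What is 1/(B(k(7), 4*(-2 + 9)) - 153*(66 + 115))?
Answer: -4675567/129354569917 - 338*√39/129354569917 ≈ -3.6162e-5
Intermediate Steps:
k(g) = 2/(-2 + 1/g)
B(w, q) = q + w + √(128 + q) (B(w, q) = (q + w) + √(128 + q) = q + w + √(128 + q))
1/(B(k(7), 4*(-2 + 9)) - 153*(66 + 115)) = 1/((4*(-2 + 9) - 2*7/(-1 + 2*7) + √(128 + 4*(-2 + 9))) - 153*(66 + 115)) = 1/((4*7 - 2*7/(-1 + 14) + √(128 + 4*7)) - 153*181) = 1/((28 - 2*7/13 + √(128 + 28)) - 27693) = 1/((28 - 2*7*1/13 + √156) - 27693) = 1/((28 - 14/13 + 2*√39) - 27693) = 1/((350/13 + 2*√39) - 27693) = 1/(-359659/13 + 2*√39)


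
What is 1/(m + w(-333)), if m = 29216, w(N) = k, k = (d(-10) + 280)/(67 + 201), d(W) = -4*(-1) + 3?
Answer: 268/7830175 ≈ 3.4227e-5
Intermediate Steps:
d(W) = 7 (d(W) = 4 + 3 = 7)
k = 287/268 (k = (7 + 280)/(67 + 201) = 287/268 ≈ 1.0709)
w(N) = 287/268
1/(m + w(-333)) = 1/(29216 + 287/268) = 1/(7830175/268) = 268/7830175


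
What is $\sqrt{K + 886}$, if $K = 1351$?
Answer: $\sqrt{2237} \approx 47.297$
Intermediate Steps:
$\sqrt{K + 886} = \sqrt{1351 + 886} = \sqrt{2237}$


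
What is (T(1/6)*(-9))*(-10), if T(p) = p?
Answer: 15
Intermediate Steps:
(T(1/6)*(-9))*(-10) = (-9/6)*(-10) = ((⅙)*(-9))*(-10) = -3/2*(-10) = 15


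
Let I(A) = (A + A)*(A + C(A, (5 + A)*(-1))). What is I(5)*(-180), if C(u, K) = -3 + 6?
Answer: -14400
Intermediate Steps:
C(u, K) = 3
I(A) = 2*A*(3 + A) (I(A) = (A + A)*(A + 3) = (2*A)*(3 + A) = 2*A*(3 + A))
I(5)*(-180) = (2*5*(3 + 5))*(-180) = (2*5*8)*(-180) = 80*(-180) = -14400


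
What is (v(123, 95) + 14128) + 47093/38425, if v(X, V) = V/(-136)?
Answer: 73832856673/5225800 ≈ 14129.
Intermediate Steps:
v(X, V) = -V/136 (v(X, V) = V*(-1/136) = -V/136)
(v(123, 95) + 14128) + 47093/38425 = (-1/136*95 + 14128) + 47093/38425 = (-95/136 + 14128) + 47093*(1/38425) = 1921313/136 + 47093/38425 = 73832856673/5225800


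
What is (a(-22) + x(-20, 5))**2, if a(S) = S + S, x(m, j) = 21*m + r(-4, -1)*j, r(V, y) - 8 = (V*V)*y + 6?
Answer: 224676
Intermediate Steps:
r(V, y) = 14 + y*V**2 (r(V, y) = 8 + ((V*V)*y + 6) = 8 + (V**2*y + 6) = 8 + (y*V**2 + 6) = 8 + (6 + y*V**2) = 14 + y*V**2)
x(m, j) = -2*j + 21*m (x(m, j) = 21*m + (14 - 1*(-4)**2)*j = 21*m + (14 - 1*16)*j = 21*m + (14 - 16)*j = 21*m - 2*j = -2*j + 21*m)
a(S) = 2*S
(a(-22) + x(-20, 5))**2 = (2*(-22) + (-2*5 + 21*(-20)))**2 = (-44 + (-10 - 420))**2 = (-44 - 430)**2 = (-474)**2 = 224676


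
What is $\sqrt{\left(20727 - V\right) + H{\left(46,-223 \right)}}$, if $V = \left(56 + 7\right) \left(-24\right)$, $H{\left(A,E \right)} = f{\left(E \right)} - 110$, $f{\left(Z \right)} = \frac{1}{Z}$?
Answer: $\frac{\sqrt{1100452818}}{223} \approx 148.76$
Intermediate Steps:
$H{\left(A,E \right)} = -110 + \frac{1}{E}$ ($H{\left(A,E \right)} = \frac{1}{E} - 110 = -110 + \frac{1}{E}$)
$V = -1512$ ($V = 63 \left(-24\right) = -1512$)
$\sqrt{\left(20727 - V\right) + H{\left(46,-223 \right)}} = \sqrt{\left(20727 - -1512\right) - \left(110 - \frac{1}{-223}\right)} = \sqrt{\left(20727 + 1512\right) - \frac{24531}{223}} = \sqrt{22239 - \frac{24531}{223}} = \sqrt{\frac{4934766}{223}} = \frac{\sqrt{1100452818}}{223}$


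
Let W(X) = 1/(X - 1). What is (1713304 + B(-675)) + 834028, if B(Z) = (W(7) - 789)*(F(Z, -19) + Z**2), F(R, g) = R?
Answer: -356332393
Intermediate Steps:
W(X) = 1/(-1 + X)
B(Z) = -4733*Z/6 - 4733*Z**2/6 (B(Z) = (1/(-1 + 7) - 789)*(Z + Z**2) = (1/6 - 789)*(Z + Z**2) = -4733*(Z + Z**2)/6 = -4733*Z/6 - 4733*Z**2/6)
(1713304 + B(-675)) + 834028 = (1713304 + (4733/6)*(-675)*(-1 - 1*(-675))) + 834028 = (1713304 + (4733/6)*(-675)*(-1 + 675)) + 834028 = (1713304 + (4733/6)*(-675)*674) + 834028 = (1713304 - 358879725) + 834028 = -357166421 + 834028 = -356332393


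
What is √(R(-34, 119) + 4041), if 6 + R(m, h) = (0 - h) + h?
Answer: √4035 ≈ 63.522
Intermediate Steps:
R(m, h) = -6 (R(m, h) = -6 + ((0 - h) + h) = -6 + (-h + h) = -6 + 0 = -6)
√(R(-34, 119) + 4041) = √(-6 + 4041) = √4035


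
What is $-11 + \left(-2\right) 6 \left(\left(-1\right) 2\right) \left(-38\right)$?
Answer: $-923$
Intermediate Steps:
$-11 + \left(-2\right) 6 \left(\left(-1\right) 2\right) \left(-38\right) = -11 + \left(-12\right) \left(-2\right) \left(-38\right) = -11 + 24 \left(-38\right) = -11 - 912 = -923$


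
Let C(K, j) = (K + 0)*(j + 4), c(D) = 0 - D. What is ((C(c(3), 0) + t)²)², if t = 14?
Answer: 16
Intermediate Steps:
c(D) = -D
C(K, j) = K*(4 + j)
((C(c(3), 0) + t)²)² = (((-1*3)*(4 + 0) + 14)²)² = ((-3*4 + 14)²)² = ((-12 + 14)²)² = (2²)² = 4² = 16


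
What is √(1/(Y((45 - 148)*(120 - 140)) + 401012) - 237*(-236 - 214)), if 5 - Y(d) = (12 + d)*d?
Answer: √1595060865460862547/3867303 ≈ 326.57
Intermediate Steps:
Y(d) = 5 - d*(12 + d) (Y(d) = 5 - (12 + d)*d = 5 - d*(12 + d))
√(1/(Y((45 - 148)*(120 - 140)) + 401012) - 237*(-236 - 214)) = √(1/((5 - ((45 - 148)*(120 - 140))² - 12*(45 - 148)*(120 - 140)) + 401012) - 237*(-236 - 214)) = √(1/((5 - (-103*(-20))² - (-1236)*(-20)) + 401012) - 237*(-450)) = √(1/((5 - 1*2060² - 12*2060) + 401012) + 106650) = √(1/((5 - 1*4243600 - 24720) + 401012) + 106650) = √(1/((5 - 4243600 - 24720) + 401012) + 106650) = √(1/(-4268315 + 401012) + 106650) = √(1/(-3867303) + 106650) = √(-1/3867303 + 106650) = √(412447864949/3867303) = √1595060865460862547/3867303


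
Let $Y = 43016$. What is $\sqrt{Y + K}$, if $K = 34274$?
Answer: $\sqrt{77290} \approx 278.01$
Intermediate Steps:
$\sqrt{Y + K} = \sqrt{43016 + 34274} = \sqrt{77290}$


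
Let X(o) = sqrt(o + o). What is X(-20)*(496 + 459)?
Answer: 1910*I*sqrt(10) ≈ 6040.0*I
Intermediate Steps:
X(o) = sqrt(2)*sqrt(o) (X(o) = sqrt(2*o) = sqrt(2)*sqrt(o))
X(-20)*(496 + 459) = (sqrt(2)*sqrt(-20))*(496 + 459) = (sqrt(2)*(2*I*sqrt(5)))*955 = (2*I*sqrt(10))*955 = 1910*I*sqrt(10)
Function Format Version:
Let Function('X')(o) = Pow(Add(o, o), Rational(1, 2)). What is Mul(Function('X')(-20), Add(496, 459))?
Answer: Mul(1910, I, Pow(10, Rational(1, 2))) ≈ Mul(6040.0, I)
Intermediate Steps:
Function('X')(o) = Mul(Pow(2, Rational(1, 2)), Pow(o, Rational(1, 2))) (Function('X')(o) = Pow(Mul(2, o), Rational(1, 2)) = Mul(Pow(2, Rational(1, 2)), Pow(o, Rational(1, 2))))
Mul(Function('X')(-20), Add(496, 459)) = Mul(Mul(Pow(2, Rational(1, 2)), Pow(-20, Rational(1, 2))), Add(496, 459)) = Mul(Mul(Pow(2, Rational(1, 2)), Mul(2, I, Pow(5, Rational(1, 2)))), 955) = Mul(Mul(2, I, Pow(10, Rational(1, 2))), 955) = Mul(1910, I, Pow(10, Rational(1, 2)))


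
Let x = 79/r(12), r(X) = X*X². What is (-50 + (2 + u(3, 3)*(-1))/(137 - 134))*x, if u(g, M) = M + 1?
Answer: -1501/648 ≈ -2.3164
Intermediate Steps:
u(g, M) = 1 + M
r(X) = X³
x = 79/1728 (x = 79/(12³) = 79/1728 ≈ 0.045718)
(-50 + (2 + u(3, 3)*(-1))/(137 - 134))*x = (-50 + (2 + (1 + 3)*(-1))/(137 - 134))*(79/1728) = (-50 + (2 + 4*(-1))/3)*(79/1728) = (-50 + (2 - 4)*(⅓))*(79/1728) = (-50 - 2*⅓)*(79/1728) = (-50 - ⅔)*(79/1728) = -152/3*79/1728 = -1501/648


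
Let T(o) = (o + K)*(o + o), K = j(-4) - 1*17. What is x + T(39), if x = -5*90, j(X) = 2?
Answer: 1422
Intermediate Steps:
K = -15 (K = 2 - 1*17 = 2 - 17 = -15)
x = -450
T(o) = 2*o*(-15 + o) (T(o) = (o - 15)*(o + o) = (-15 + o)*(2*o) = 2*o*(-15 + o))
x + T(39) = -450 + 2*39*(-15 + 39) = -450 + 2*39*24 = -450 + 1872 = 1422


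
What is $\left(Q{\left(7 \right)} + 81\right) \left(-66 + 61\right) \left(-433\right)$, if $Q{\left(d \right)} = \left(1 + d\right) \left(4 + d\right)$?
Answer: $365885$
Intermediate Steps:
$\left(Q{\left(7 \right)} + 81\right) \left(-66 + 61\right) \left(-433\right) = \left(\left(4 + 7^{2} + 5 \cdot 7\right) + 81\right) \left(-66 + 61\right) \left(-433\right) = \left(\left(4 + 49 + 35\right) + 81\right) \left(-5\right) \left(-433\right) = \left(88 + 81\right) \left(-5\right) \left(-433\right) = 169 \left(-5\right) \left(-433\right) = \left(-845\right) \left(-433\right) = 365885$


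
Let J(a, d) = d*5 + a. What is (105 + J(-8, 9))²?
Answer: 20164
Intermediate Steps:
J(a, d) = a + 5*d (J(a, d) = 5*d + a = a + 5*d)
(105 + J(-8, 9))² = (105 + (-8 + 5*9))² = (105 + (-8 + 45))² = (105 + 37)² = 142² = 20164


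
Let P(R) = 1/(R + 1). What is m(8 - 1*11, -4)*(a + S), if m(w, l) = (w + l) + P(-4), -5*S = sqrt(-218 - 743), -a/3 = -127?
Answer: -2794 + 682*I/15 ≈ -2794.0 + 45.467*I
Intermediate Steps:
a = 381 (a = -3*(-127) = 381)
S = -31*I/5 (S = -sqrt(-218 - 743)/5 = -31*I/5 ≈ -6.2*I)
P(R) = 1/(1 + R)
m(w, l) = -1/3 + l + w (m(w, l) = (w + l) + 1/(1 - 4) = (l + w) + 1/(-3) = (l + w) - 1/3 = -1/3 + l + w)
m(8 - 1*11, -4)*(a + S) = (-1/3 - 4 + (8 - 1*11))*(381 - 31*I/5) = (-1/3 - 4 + (8 - 11))*(381 - 31*I/5) = (-1/3 - 4 - 3)*(381 - 31*I/5) = -22*(381 - 31*I/5)/3 = -2794 + 682*I/15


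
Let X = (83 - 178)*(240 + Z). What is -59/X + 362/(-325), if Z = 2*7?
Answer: -1743177/1568450 ≈ -1.1114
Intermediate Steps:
Z = 14
X = -24130 (X = (83 - 178)*(240 + 14) = -95*254 = -24130)
-59/X + 362/(-325) = -59/(-24130) + 362/(-325) = -59*(-1/24130) + 362*(-1/325) = 59/24130 - 362/325 = -1743177/1568450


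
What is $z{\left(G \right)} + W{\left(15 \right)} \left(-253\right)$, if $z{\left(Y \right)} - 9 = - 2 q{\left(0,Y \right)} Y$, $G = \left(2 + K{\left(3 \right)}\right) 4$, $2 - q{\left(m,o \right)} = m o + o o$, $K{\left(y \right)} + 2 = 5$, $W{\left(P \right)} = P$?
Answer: $12134$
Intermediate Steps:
$K{\left(y \right)} = 3$ ($K{\left(y \right)} = -2 + 5 = 3$)
$q{\left(m,o \right)} = 2 - o^{2} - m o$ ($q{\left(m,o \right)} = 2 - \left(m o + o o\right) = 2 - \left(m o + o^{2}\right) = 2 - \left(o^{2} + m o\right) = 2 - o^{2} - m o$)
$G = 20$ ($G = \left(2 + 3\right) 4 = 5 \cdot 4 = 20$)
$z{\left(Y \right)} = 9 + Y \left(-4 + 2 Y^{2}\right)$ ($z{\left(Y \right)} = 9 + - 2 \left(2 - Y^{2} - 0 Y\right) Y = 9 + - 2 \left(2 - Y^{2} + 0\right) Y = 9 + - 2 \left(2 - Y^{2}\right) Y = 9 + \left(-4 + 2 Y^{2}\right) Y = 9 + Y \left(-4 + 2 Y^{2}\right)$)
$z{\left(G \right)} + W{\left(15 \right)} \left(-253\right) = \left(9 + 2 \cdot 20 \left(-2 + 20^{2}\right)\right) + 15 \left(-253\right) = \left(9 + 2 \cdot 20 \left(-2 + 400\right)\right) - 3795 = \left(9 + 2 \cdot 20 \cdot 398\right) - 3795 = \left(9 + 15920\right) - 3795 = 15929 - 3795 = 12134$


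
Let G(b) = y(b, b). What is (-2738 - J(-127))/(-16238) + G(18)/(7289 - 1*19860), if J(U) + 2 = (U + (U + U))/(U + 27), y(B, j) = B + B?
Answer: 3385758351/20412789800 ≈ 0.16586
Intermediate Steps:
y(B, j) = 2*B
G(b) = 2*b
J(U) = -2 + 3*U/(27 + U) (J(U) = -2 + (U + (U + U))/(U + 27) = -2 + (U + 2*U)/(27 + U) = -2 + (3*U)/(27 + U) = -2 + 3*U/(27 + U))
(-2738 - J(-127))/(-16238) + G(18)/(7289 - 1*19860) = (-2738 - (-54 - 127)/(27 - 127))/(-16238) + (2*18)/(7289 - 1*19860) = (-2738 - (-181)/(-100))*(-1/16238) + 36/(7289 - 19860) = (-2738 - (-1)*(-181)/100)*(-1/16238) + 36/(-12571) = (-2738 - 1*181/100)*(-1/16238) + 36*(-1/12571) = (-2738 - 181/100)*(-1/16238) - 36/12571 = -273981/100*(-1/16238) - 36/12571 = 273981/1623800 - 36/12571 = 3385758351/20412789800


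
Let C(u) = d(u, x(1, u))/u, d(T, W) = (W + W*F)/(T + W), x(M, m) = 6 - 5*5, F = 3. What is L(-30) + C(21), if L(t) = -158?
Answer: -3356/21 ≈ -159.81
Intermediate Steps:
x(M, m) = -19 (x(M, m) = 6 - 25 = -19)
d(T, W) = 4*W/(T + W) (d(T, W) = (W + W*3)/(T + W) = (W + 3*W)/(T + W) = (4*W)/(T + W) = 4*W/(T + W))
C(u) = -76/(u*(-19 + u)) (C(u) = (4*(-19)/(u - 19))/u = (4*(-19)/(-19 + u))/u = (-76/(-19 + u))/u = -76/(u*(-19 + u)))
L(-30) + C(21) = -158 - 76/(21*(-19 + 21)) = -158 - 76*1/21/2 = -158 - 76*1/21*½ = -158 - 38/21 = -3356/21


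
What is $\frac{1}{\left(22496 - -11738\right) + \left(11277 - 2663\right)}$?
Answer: $\frac{1}{42848} \approx 2.3338 \cdot 10^{-5}$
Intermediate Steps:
$\frac{1}{\left(22496 - -11738\right) + \left(11277 - 2663\right)} = \frac{1}{\left(22496 + 11738\right) + 8614} = \frac{1}{34234 + 8614} = \frac{1}{42848}$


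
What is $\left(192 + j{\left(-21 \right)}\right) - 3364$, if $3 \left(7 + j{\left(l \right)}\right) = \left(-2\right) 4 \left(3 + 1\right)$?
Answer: $- \frac{9569}{3} \approx -3189.7$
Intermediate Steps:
$j{\left(l \right)} = - \frac{53}{3}$ ($j{\left(l \right)} = -7 + \frac{\left(-2\right) 4 \left(3 + 1\right)}{3} = -7 + \frac{\left(-8\right) 4}{3} = -7 + \frac{1}{3} \left(-32\right) = -7 - \frac{32}{3} = - \frac{53}{3}$)
$\left(192 + j{\left(-21 \right)}\right) - 3364 = \left(192 - \frac{53}{3}\right) - 3364 = \frac{523}{3} - 3364 = - \frac{9569}{3}$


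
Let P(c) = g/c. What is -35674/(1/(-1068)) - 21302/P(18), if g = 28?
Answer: 266602965/7 ≈ 3.8086e+7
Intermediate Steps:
P(c) = 28/c
-35674/(1/(-1068)) - 21302/P(18) = -35674/(1/(-1068)) - 21302/(28/18) = -35674/(-1/1068) - 21302/(28*(1/18)) = -35674*(-1068) - 21302/14/9 = 38099832 - 21302*9/14 = 38099832 - 95859/7 = 266602965/7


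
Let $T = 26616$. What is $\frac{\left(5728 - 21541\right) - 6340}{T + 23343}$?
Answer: $- \frac{22153}{49959} \approx -0.44342$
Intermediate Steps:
$\frac{\left(5728 - 21541\right) - 6340}{T + 23343} = \frac{\left(5728 - 21541\right) - 6340}{26616 + 23343} = \frac{\left(5728 - 21541\right) - 6340}{49959} = \left(-15813 - 6340\right) \frac{1}{49959} = \left(-22153\right) \frac{1}{49959} = - \frac{22153}{49959}$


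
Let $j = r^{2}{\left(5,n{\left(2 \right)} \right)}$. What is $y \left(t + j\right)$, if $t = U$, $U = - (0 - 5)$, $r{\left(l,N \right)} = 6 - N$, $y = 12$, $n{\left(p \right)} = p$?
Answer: $252$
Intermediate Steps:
$j = 16$ ($j = \left(6 - 2\right)^{2} = 4^{2} = 16$)
$U = 5$ ($U = \left(-1\right) \left(-5\right) = 5$)
$t = 5$
$y \left(t + j\right) = 12 \left(5 + 16\right) = 12 \cdot 21 = 252$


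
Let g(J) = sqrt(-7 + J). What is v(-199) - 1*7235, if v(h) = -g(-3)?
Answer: -7235 - I*sqrt(10) ≈ -7235.0 - 3.1623*I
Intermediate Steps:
v(h) = -I*sqrt(10) (v(h) = -sqrt(-7 - 3) = -sqrt(-10) = -I*sqrt(10))
v(-199) - 1*7235 = -I*sqrt(10) - 1*7235 = -I*sqrt(10) - 7235 = -7235 - I*sqrt(10)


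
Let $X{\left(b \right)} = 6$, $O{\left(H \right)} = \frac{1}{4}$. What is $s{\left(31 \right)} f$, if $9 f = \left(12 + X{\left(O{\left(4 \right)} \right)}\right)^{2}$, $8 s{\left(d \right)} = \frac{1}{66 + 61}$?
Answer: $\frac{9}{254} \approx 0.035433$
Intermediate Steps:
$O{\left(H \right)} = \frac{1}{4}$
$s{\left(d \right)} = \frac{1}{1016}$ ($s{\left(d \right)} = \frac{1}{8 \left(66 + 61\right)} = \frac{1}{8 \cdot 127} = \frac{1}{8} \cdot \frac{1}{127} = \frac{1}{1016}$)
$f = 36$ ($f = \frac{\left(12 + 6\right)^{2}}{9} = \frac{18^{2}}{9} = \frac{1}{9} \cdot 324 = 36$)
$s{\left(31 \right)} f = \frac{1}{1016} \cdot 36 = \frac{9}{254}$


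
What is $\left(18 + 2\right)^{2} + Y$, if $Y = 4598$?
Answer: $4998$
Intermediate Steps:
$\left(18 + 2\right)^{2} + Y = \left(18 + 2\right)^{2} + 4598 = 20^{2} + 4598 = 400 + 4598 = 4998$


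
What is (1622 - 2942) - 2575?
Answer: -3895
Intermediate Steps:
(1622 - 2942) - 2575 = -1320 - 2575 = -3895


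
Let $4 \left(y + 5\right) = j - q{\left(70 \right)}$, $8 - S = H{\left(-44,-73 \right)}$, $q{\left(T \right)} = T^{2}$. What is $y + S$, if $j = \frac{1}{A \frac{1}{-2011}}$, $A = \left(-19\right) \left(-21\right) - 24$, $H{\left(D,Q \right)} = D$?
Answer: $- \frac{1769011}{1500} \approx -1179.3$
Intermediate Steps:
$A = 375$ ($A = 399 - 24 = 375$)
$S = 52$ ($S = 8 - -44 = 8 + 44 = 52$)
$j = - \frac{2011}{375}$ ($j = \frac{1}{375 \frac{1}{-2011}} = \frac{1}{375 \left(- \frac{1}{2011}\right)} = \frac{1}{- \frac{375}{2011}} = - \frac{2011}{375} \approx -5.3627$)
$y = - \frac{1847011}{1500}$ ($y = -5 + \frac{- \frac{2011}{375} - 70^{2}}{4} = -5 + \frac{- \frac{2011}{375} - 4900}{4} = -5 + \frac{1}{4} \left(- \frac{1839511}{375}\right) = -5 - \frac{1839511}{1500} = - \frac{1847011}{1500} \approx -1231.3$)
$y + S = - \frac{1847011}{1500} + 52 = - \frac{1769011}{1500}$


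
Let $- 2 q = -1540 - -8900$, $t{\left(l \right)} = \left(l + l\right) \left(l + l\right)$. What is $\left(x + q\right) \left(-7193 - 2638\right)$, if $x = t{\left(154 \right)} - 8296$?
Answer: $-814871928$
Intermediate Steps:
$t{\left(l \right)} = 4 l^{2}$ ($t{\left(l \right)} = 2 l 2 l = 4 l^{2}$)
$q = -3680$ ($q = - \frac{-1540 - -8900}{2} = - \frac{-1540 + 8900}{2} = \left(- \frac{1}{2}\right) 7360 = -3680$)
$x = 86568$ ($x = 4 \cdot 154^{2} - 8296 = 4 \cdot 23716 - 8296 = 94864 - 8296 = 86568$)
$\left(x + q\right) \left(-7193 - 2638\right) = \left(86568 - 3680\right) \left(-7193 - 2638\right) = 82888 \left(-9831\right) = -814871928$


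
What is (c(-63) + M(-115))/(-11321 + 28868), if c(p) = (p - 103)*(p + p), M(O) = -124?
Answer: 20792/17547 ≈ 1.1849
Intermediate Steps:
c(p) = 2*p*(-103 + p) (c(p) = (-103 + p)*(2*p) = 2*p*(-103 + p))
(c(-63) + M(-115))/(-11321 + 28868) = (2*(-63)*(-103 - 63) - 124)/(-11321 + 28868) = (2*(-63)*(-166) - 124)/17547 = (20916 - 124)*(1/17547) = 20792*(1/17547) = 20792/17547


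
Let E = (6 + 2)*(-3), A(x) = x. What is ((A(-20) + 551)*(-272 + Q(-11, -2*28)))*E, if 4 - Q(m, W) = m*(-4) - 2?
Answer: 3950640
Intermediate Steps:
Q(m, W) = 6 + 4*m (Q(m, W) = 4 - (m*(-4) - 2) = 4 - (-4*m - 2) = 4 - (-2 - 4*m) = 4 + (2 + 4*m) = 6 + 4*m)
E = -24 (E = 8*(-3) = -24)
((A(-20) + 551)*(-272 + Q(-11, -2*28)))*E = ((-20 + 551)*(-272 + (6 + 4*(-11))))*(-24) = (531*(-272 + (6 - 44)))*(-24) = (531*(-272 - 38))*(-24) = (531*(-310))*(-24) = -164610*(-24) = 3950640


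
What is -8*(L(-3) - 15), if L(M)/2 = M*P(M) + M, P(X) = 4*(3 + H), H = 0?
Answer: 744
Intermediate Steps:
P(X) = 12 (P(X) = 4*(3 + 0) = 4*3 = 12)
L(M) = 26*M (L(M) = 2*(M*12 + M) = 2*(12*M + M) = 2*(13*M) = 26*M)
-8*(L(-3) - 15) = -8*(26*(-3) - 15) = -8*(-78 - 15) = -8*(-93) = 744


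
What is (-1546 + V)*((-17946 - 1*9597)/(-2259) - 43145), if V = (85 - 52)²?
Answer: 14842904828/753 ≈ 1.9712e+7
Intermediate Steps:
V = 1089 (V = 33² = 1089)
(-1546 + V)*((-17946 - 1*9597)/(-2259) - 43145) = (-1546 + 1089)*((-17946 - 1*9597)/(-2259) - 43145) = -457*((-17946 - 9597)*(-1/2259) - 43145) = -457*(-27543*(-1/2259) - 43145) = -457*(9181/753 - 43145) = -457*(-32479004/753) = 14842904828/753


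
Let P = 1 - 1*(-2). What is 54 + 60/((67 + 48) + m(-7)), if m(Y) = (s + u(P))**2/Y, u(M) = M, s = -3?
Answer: 1254/23 ≈ 54.522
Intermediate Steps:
P = 3 (P = 1 + 2 = 3)
m(Y) = 0 (m(Y) = (-3 + 3)**2/Y = 0**2/Y = 0/Y = 0)
54 + 60/((67 + 48) + m(-7)) = 54 + 60/((67 + 48) + 0) = 54 + 60/(115 + 0) = 54 + 60/115 = 54 + (1/115)*60 = 54 + 12/23 = 1254/23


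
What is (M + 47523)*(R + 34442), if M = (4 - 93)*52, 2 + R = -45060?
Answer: -455544900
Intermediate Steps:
R = -45062 (R = -2 - 45060 = -45062)
M = -4628 (M = -89*52 = -4628)
(M + 47523)*(R + 34442) = (-4628 + 47523)*(-45062 + 34442) = 42895*(-10620) = -455544900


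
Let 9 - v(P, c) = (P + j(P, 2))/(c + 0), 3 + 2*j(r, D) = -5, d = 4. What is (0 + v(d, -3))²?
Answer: 81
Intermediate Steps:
j(r, D) = -4 (j(r, D) = -3/2 + (½)*(-5) = -3/2 - 5/2 = -4)
v(P, c) = 9 - (-4 + P)/c (v(P, c) = 9 - (P - 4)/(c + 0) = 9 - (-4 + P)/c)
(0 + v(d, -3))² = (0 + (4 - 1*4 + 9*(-3))/(-3))² = (0 - (4 - 4 - 27)/3)² = (0 - ⅓*(-27))² = (0 + 9)² = 9² = 81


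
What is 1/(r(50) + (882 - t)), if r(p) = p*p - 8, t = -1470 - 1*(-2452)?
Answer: 1/2392 ≈ 0.00041806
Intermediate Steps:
t = 982 (t = -1470 + 2452 = 982)
r(p) = -8 + p² (r(p) = p² - 8 = -8 + p²)
1/(r(50) + (882 - t)) = 1/((-8 + 50²) + (882 - 1*982)) = 1/((-8 + 2500) + (882 - 982)) = 1/(2492 - 100) = 1/2392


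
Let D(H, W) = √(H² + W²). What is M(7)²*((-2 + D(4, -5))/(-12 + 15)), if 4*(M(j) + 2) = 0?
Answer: -8/3 + 4*√41/3 ≈ 5.8708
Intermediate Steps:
M(j) = -2 (M(j) = -2 + (¼)*0 = -2 + 0 = -2)
M(7)²*((-2 + D(4, -5))/(-12 + 15)) = (-2)²*((-2 + √(4² + (-5)²))/(-12 + 15)) = 4*((-2 + √(16 + 25))/3) = 4*((-2 + √41)*(⅓)) = 4*(-⅔ + √41/3) = -8/3 + 4*√41/3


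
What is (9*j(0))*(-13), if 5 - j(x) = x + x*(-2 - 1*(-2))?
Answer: -585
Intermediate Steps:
j(x) = 5 - x (j(x) = 5 - (x + x*(-2 - 1*(-2))) = 5 - (x + x*(-2 + 2)) = 5 - (x + x*0) = 5 - (x + 0) = 5 - x)
(9*j(0))*(-13) = (9*(5 - 1*0))*(-13) = (9*(5 + 0))*(-13) = (9*5)*(-13) = 45*(-13) = -585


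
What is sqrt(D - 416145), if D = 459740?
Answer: sqrt(43595) ≈ 208.79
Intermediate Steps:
sqrt(D - 416145) = sqrt(459740 - 416145) = sqrt(43595)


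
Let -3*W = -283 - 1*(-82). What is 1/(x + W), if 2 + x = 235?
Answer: 1/300 ≈ 0.0033333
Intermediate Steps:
W = 67 (W = -(-283 - 1*(-82))/3 = -(-283 + 82)/3 = -⅓*(-201) = 67)
x = 233 (x = -2 + 235 = 233)
1/(x + W) = 1/(233 + 67) = 1/300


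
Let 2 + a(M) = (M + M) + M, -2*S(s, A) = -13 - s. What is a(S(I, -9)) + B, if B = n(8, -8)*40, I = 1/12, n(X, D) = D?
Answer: -2419/8 ≈ -302.38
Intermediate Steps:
I = 1/12 ≈ 0.083333
S(s, A) = 13/2 + s/2 (S(s, A) = -(-13 - s)/2 = 13/2 + s/2)
a(M) = -2 + 3*M (a(M) = -2 + ((M + M) + M) = -2 + (2*M + M) = -2 + 3*M)
B = -320 (B = -8*40 = -320)
a(S(I, -9)) + B = (-2 + 3*(13/2 + (½)*(1/12))) - 320 = (-2 + 3*(13/2 + 1/24)) - 320 = (-2 + 3*(157/24)) - 320 = (-2 + 157/8) - 320 = 141/8 - 320 = -2419/8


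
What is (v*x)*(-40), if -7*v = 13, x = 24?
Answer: 12480/7 ≈ 1782.9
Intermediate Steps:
v = -13/7 (v = -⅐*13 = -13/7 ≈ -1.8571)
(v*x)*(-40) = -13/7*24*(-40) = -312/7*(-40) = 12480/7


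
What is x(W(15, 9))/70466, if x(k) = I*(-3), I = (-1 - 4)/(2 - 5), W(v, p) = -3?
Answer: -5/70466 ≈ -7.0956e-5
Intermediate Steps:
I = 5/3 (I = -5/(-3) = -5*(-⅓) = 5/3 ≈ 1.6667)
x(k) = -5 (x(k) = (5/3)*(-3) = -5)
x(W(15, 9))/70466 = -5/70466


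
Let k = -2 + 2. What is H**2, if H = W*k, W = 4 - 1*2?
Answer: 0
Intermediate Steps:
k = 0
W = 2 (W = 4 - 2 = 2)
H = 0 (H = 2*0 = 0)
H**2 = 0**2 = 0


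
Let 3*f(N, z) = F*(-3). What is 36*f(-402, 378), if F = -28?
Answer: 1008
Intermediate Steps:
f(N, z) = 28 (f(N, z) = (-28*(-3))/3 = (1/3)*84 = 28)
36*f(-402, 378) = 36*28 = 1008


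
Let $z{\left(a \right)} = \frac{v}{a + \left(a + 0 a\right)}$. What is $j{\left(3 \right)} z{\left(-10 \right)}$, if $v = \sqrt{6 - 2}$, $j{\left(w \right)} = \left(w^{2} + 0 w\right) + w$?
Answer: $- \frac{6}{5} \approx -1.2$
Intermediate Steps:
$j{\left(w \right)} = w + w^{2}$ ($j{\left(w \right)} = \left(w^{2} + 0\right) + w = w^{2} + w = w + w^{2}$)
$v = 2$ ($v = \sqrt{4} = 2$)
$z{\left(a \right)} = \frac{1}{a}$ ($z{\left(a \right)} = \frac{2}{a + \left(a + 0 a\right)} = \frac{2}{a + \left(a + 0\right)} = \frac{2}{a + a} = \frac{2}{2 a} = 2 \frac{1}{2 a} = \frac{1}{a}$)
$j{\left(3 \right)} z{\left(-10 \right)} = \frac{3 \left(1 + 3\right)}{-10} = 3 \cdot 4 \left(- \frac{1}{10}\right) = 12 \left(- \frac{1}{10}\right) = - \frac{6}{5}$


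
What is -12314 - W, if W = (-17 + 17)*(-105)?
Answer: -12314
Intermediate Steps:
W = 0 (W = 0*(-105) = 0)
-12314 - W = -12314 - 1*0 = -12314 + 0 = -12314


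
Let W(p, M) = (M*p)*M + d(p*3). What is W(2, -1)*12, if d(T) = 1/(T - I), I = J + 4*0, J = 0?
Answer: 26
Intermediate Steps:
I = 0 (I = 0 + 4*0 = 0 + 0 = 0)
d(T) = 1/T (d(T) = 1/(T - 1*0) = 1/(T + 0) = 1/T)
W(p, M) = 1/(3*p) + p*M**2 (W(p, M) = (M*p)*M + 1/(p*3) = p*M**2 + 1/(3*p) = 1/(3*p) + p*M**2)
W(2, -1)*12 = ((1/3)/2 + 2*(-1)**2)*12 = ((1/3)*(1/2) + 2*1)*12 = (1/6 + 2)*12 = (13/6)*12 = 26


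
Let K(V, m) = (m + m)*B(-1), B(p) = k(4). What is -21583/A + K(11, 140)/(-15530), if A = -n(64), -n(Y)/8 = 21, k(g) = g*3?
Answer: -33574847/260904 ≈ -128.69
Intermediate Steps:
k(g) = 3*g
n(Y) = -168 (n(Y) = -8*21 = -168)
B(p) = 12 (B(p) = 3*4 = 12)
A = 168 (A = -1*(-168) = 168)
K(V, m) = 24*m (K(V, m) = (m + m)*12 = (2*m)*12 = 24*m)
-21583/A + K(11, 140)/(-15530) = -21583/168 + (24*140)/(-15530) = -21583*1/168 + 3360*(-1/15530) = -21583/168 - 336/1553 = -33574847/260904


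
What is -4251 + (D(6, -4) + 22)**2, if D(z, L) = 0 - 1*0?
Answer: -3767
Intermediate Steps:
D(z, L) = 0 (D(z, L) = 0 + 0 = 0)
-4251 + (D(6, -4) + 22)**2 = -4251 + (0 + 22)**2 = -4251 + 22**2 = -4251 + 484 = -3767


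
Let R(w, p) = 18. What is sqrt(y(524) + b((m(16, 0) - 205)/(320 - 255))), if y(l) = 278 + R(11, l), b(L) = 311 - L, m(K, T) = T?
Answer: 2*sqrt(25779)/13 ≈ 24.701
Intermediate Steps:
y(l) = 296 (y(l) = 278 + 18 = 296)
sqrt(y(524) + b((m(16, 0) - 205)/(320 - 255))) = sqrt(296 + (311 - (0 - 205)/(320 - 255))) = sqrt(296 + (311 - (-205)/65)) = sqrt(296 + (311 - 1*(-41/13))) = sqrt(296 + (311 + 41/13)) = sqrt(296 + 4084/13) = sqrt(7932/13) = 2*sqrt(25779)/13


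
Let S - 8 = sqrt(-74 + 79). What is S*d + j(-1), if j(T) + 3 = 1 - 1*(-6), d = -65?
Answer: -516 - 65*sqrt(5) ≈ -661.34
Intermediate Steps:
j(T) = 4 (j(T) = -3 + (1 - 1*(-6)) = -3 + (1 + 6) = -3 + 7 = 4)
S = 8 + sqrt(5) (S = 8 + sqrt(-74 + 79) = 8 + sqrt(5) ≈ 10.236)
S*d + j(-1) = (8 + sqrt(5))*(-65) + 4 = (-520 - 65*sqrt(5)) + 4 = -516 - 65*sqrt(5)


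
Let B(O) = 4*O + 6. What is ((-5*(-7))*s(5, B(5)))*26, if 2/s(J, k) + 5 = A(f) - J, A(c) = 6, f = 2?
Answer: -455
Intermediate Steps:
B(O) = 6 + 4*O
s(J, k) = 2/(1 - J) (s(J, k) = 2/(-5 + (6 - J)) = 2/(1 - J))
((-5*(-7))*s(5, B(5)))*26 = ((-5*(-7))*(-2/(-1 + 5)))*26 = (35*(-2/4))*26 = (35*(-2*¼))*26 = (35*(-½))*26 = -35/2*26 = -455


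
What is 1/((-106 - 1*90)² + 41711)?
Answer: 1/80127 ≈ 1.2480e-5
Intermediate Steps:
1/((-106 - 1*90)² + 41711) = 1/((-106 - 90)² + 41711) = 1/((-196)² + 41711) = 1/(38416 + 41711) = 1/80127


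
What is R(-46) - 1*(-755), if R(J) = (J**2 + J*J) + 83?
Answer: 5070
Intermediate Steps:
R(J) = 83 + 2*J**2 (R(J) = (J**2 + J**2) + 83 = 2*J**2 + 83 = 83 + 2*J**2)
R(-46) - 1*(-755) = (83 + 2*(-46)**2) - 1*(-755) = (83 + 2*2116) + 755 = (83 + 4232) + 755 = 4315 + 755 = 5070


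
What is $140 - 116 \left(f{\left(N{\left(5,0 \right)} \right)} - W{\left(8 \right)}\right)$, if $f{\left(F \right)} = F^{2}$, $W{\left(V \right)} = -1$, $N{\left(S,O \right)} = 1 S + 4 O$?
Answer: $-2876$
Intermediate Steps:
$N{\left(S,O \right)} = S + 4 O$
$140 - 116 \left(f{\left(N{\left(5,0 \right)} \right)} - W{\left(8 \right)}\right) = 140 - 116 \left(\left(5 + 4 \cdot 0\right)^{2} - -1\right) = 140 - 116 \left(\left(5 + 0\right)^{2} + 1\right) = 140 - 116 \left(5^{2} + 1\right) = 140 - 116 \left(25 + 1\right) = 140 - 3016 = -2876$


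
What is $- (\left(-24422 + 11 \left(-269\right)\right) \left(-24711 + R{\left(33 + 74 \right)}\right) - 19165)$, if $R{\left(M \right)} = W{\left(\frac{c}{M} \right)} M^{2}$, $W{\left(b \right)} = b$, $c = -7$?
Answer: $-697101095$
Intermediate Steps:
$R{\left(M \right)} = - 7 M$ ($R{\left(M \right)} = - \frac{7}{M} M^{2} = - 7 M$)
$- (\left(-24422 + 11 \left(-269\right)\right) \left(-24711 + R{\left(33 + 74 \right)}\right) - 19165) = - (\left(-24422 + 11 \left(-269\right)\right) \left(-24711 - 7 \left(33 + 74\right)\right) - 19165) = - (\left(-24422 - 2959\right) \left(-24711 - 749\right) - 19165) = - (- 27381 \left(-24711 - 749\right) - 19165) = - (\left(-27381\right) \left(-25460\right) - 19165) = - (697120260 - 19165) = \left(-1\right) 697101095 = -697101095$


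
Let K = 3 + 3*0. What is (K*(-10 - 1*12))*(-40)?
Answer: 2640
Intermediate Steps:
K = 3 (K = 3 + 0 = 3)
(K*(-10 - 1*12))*(-40) = (3*(-10 - 1*12))*(-40) = (3*(-10 - 12))*(-40) = (3*(-22))*(-40) = -66*(-40) = 2640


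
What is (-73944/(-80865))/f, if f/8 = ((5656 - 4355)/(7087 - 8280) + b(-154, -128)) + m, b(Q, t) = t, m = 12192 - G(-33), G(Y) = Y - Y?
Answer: 1225211/129303593235 ≈ 9.4755e-6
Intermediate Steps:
G(Y) = 0
m = 12192 (m = 12192 - 1*0 = 12192 + 0 = 12192)
f = 115128408/1193 (f = 8*(((5656 - 4355)/(7087 - 8280) - 128) + 12192) = 8*((1301/(-1193) - 128) + 12192) = 8*((1301*(-1/1193) - 128) + 12192) = 8*((-1301/1193 - 128) + 12192) = 8*(-154005/1193 + 12192) = 8*(14391051/1193) = 115128408/1193 ≈ 96503.)
(-73944/(-80865))/f = (-73944/(-80865))/(115128408/1193) = -73944*(-1/80865)*(1193/115128408) = (8216/8985)*(1193/115128408) = 1225211/129303593235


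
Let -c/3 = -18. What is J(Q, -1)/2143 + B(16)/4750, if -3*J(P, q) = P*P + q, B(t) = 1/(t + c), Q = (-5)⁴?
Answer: -43294157857/712547500 ≈ -60.760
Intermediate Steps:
c = 54 (c = -3*(-18) = 54)
Q = 625
B(t) = 1/(54 + t) (B(t) = 1/(t + 54) = 1/(54 + t))
J(P, q) = -q/3 - P²/3 (J(P, q) = -(P*P + q)/3 = -(P² + q)/3 = -(q + P²)/3 = -q/3 - P²/3)
J(Q, -1)/2143 + B(16)/4750 = (-⅓*(-1) - ⅓*625²)/2143 + 1/((54 + 16)*4750) = (⅓ - ⅓*390625)*(1/2143) + (1/4750)/70 = (⅓ - 390625/3)*(1/2143) + (1/70)*(1/4750) = -130208*1/2143 + 1/332500 = -130208/2143 + 1/332500 = -43294157857/712547500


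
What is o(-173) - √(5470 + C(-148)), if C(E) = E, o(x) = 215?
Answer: 215 - √5322 ≈ 142.05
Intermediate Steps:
o(-173) - √(5470 + C(-148)) = 215 - √(5470 - 148) = 215 - √5322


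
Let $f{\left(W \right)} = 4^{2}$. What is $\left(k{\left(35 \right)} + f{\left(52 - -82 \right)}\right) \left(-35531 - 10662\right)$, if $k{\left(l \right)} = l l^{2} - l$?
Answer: $-1979647208$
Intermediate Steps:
$f{\left(W \right)} = 16$
$k{\left(l \right)} = l^{3} - l$
$\left(k{\left(35 \right)} + f{\left(52 - -82 \right)}\right) \left(-35531 - 10662\right) = \left(\left(35^{3} - 35\right) + 16\right) \left(-35531 - 10662\right) = \left(\left(42875 - 35\right) + 16\right) \left(-46193\right) = \left(42840 + 16\right) \left(-46193\right) = 42856 \left(-46193\right) = -1979647208$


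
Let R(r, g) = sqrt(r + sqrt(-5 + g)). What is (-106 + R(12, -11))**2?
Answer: 4*(53 - sqrt(3 + I))**2 ≈ 10504.0 - 116.78*I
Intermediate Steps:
(-106 + R(12, -11))**2 = (-106 + sqrt(12 + sqrt(-5 - 11)))**2 = (-106 + sqrt(12 + sqrt(-16)))**2 = (-106 + sqrt(12 + 4*I))**2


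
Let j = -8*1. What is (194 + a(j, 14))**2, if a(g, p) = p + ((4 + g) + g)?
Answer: 38416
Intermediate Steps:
j = -8
a(g, p) = 4 + p + 2*g (a(g, p) = p + (4 + 2*g) = 4 + p + 2*g)
(194 + a(j, 14))**2 = (194 + (4 + 14 + 2*(-8)))**2 = (194 + (4 + 14 - 16))**2 = (194 + 2)**2 = 196**2 = 38416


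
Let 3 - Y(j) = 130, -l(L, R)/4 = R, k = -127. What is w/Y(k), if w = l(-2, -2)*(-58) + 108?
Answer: 356/127 ≈ 2.8032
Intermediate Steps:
l(L, R) = -4*R
Y(j) = -127 (Y(j) = 3 - 1*130 = 3 - 130 = -127)
w = -356 (w = -4*(-2)*(-58) + 108 = 8*(-58) + 108 = -464 + 108 = -356)
w/Y(k) = -356/(-127) = -356*(-1/127) = 356/127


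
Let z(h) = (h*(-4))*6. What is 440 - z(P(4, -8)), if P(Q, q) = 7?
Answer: 608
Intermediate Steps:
z(h) = -24*h (z(h) = -4*h*6 = -24*h)
440 - z(P(4, -8)) = 440 - (-24)*7 = 440 - 1*(-168) = 440 + 168 = 608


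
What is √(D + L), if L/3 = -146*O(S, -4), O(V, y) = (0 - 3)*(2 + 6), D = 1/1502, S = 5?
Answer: 35*√19359278/1502 ≈ 102.53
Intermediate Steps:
D = 1/1502 ≈ 0.00066578
O(V, y) = -24 (O(V, y) = -3*8 = -24)
L = 10512 (L = 3*(-146*(-24)) = 3*3504 = 10512)
√(D + L) = √(1/1502 + 10512) = √(15789025/1502) = 35*√19359278/1502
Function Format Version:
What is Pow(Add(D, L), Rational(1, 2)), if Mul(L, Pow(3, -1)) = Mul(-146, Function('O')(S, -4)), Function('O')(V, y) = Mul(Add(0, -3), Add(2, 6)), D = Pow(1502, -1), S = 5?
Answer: Mul(Rational(35, 1502), Pow(19359278, Rational(1, 2))) ≈ 102.53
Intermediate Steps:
D = Rational(1, 1502) ≈ 0.00066578
Function('O')(V, y) = -24 (Function('O')(V, y) = Mul(-3, 8) = -24)
L = 10512 (L = Mul(3, Mul(-146, -24)) = Mul(3, 3504) = 10512)
Pow(Add(D, L), Rational(1, 2)) = Pow(Add(Rational(1, 1502), 10512), Rational(1, 2)) = Pow(Rational(15789025, 1502), Rational(1, 2)) = Mul(Rational(35, 1502), Pow(19359278, Rational(1, 2)))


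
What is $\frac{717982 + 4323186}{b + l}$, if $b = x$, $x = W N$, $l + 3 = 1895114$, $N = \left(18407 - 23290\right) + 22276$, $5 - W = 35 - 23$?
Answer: $\frac{315073}{110835} \approx 2.8427$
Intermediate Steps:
$W = -7$ ($W = 5 - \left(35 - 23\right) = 5 - 12 = -7$)
$N = 17393$ ($N = -4883 + 22276 = 17393$)
$l = 1895111$ ($l = -3 + 1895114 = 1895111$)
$x = -121751$ ($x = \left(-7\right) 17393 = -121751$)
$b = -121751$
$\frac{717982 + 4323186}{b + l} = \frac{717982 + 4323186}{-121751 + 1895111} = \frac{5041168}{1773360} = 5041168 \cdot \frac{1}{1773360} = \frac{315073}{110835}$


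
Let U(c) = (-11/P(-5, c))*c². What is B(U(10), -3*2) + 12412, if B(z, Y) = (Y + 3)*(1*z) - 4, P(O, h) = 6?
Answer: 12958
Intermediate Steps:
U(c) = -11*c²/6 (U(c) = (-11/6)*c² = (-11*⅙)*c² = -11*c²/6)
B(z, Y) = -4 + z*(3 + Y) (B(z, Y) = (3 + Y)*z - 4 = z*(3 + Y) - 4 = -4 + z*(3 + Y))
B(U(10), -3*2) + 12412 = (-4 + 3*(-11/6*10²) + (-3*2)*(-11/6*10²)) + 12412 = (-4 + 3*(-11/6*100) - (-11)*100) + 12412 = (-4 + 3*(-550/3) - 6*(-550/3)) + 12412 = (-4 - 550 + 1100) + 12412 = 546 + 12412 = 12958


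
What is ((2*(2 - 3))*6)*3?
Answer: -36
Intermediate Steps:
((2*(2 - 3))*6)*3 = ((2*(-1))*6)*3 = -2*6*3 = -12*3 = -36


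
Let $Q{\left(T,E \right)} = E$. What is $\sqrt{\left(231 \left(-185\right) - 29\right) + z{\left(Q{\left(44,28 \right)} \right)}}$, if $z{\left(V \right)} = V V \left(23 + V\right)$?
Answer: $2 i \sqrt{695} \approx 52.726 i$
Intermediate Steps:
$z{\left(V \right)} = V^{2} \left(23 + V\right)$
$\sqrt{\left(231 \left(-185\right) - 29\right) + z{\left(Q{\left(44,28 \right)} \right)}} = \sqrt{\left(231 \left(-185\right) - 29\right) + 28^{2} \left(23 + 28\right)} = \sqrt{\left(-42735 - 29\right) + 784 \cdot 51} = \sqrt{-42764 + 39984} = \sqrt{-2780} = 2 i \sqrt{695}$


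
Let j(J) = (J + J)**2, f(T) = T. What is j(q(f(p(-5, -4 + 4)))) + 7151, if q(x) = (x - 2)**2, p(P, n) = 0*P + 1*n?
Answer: 7215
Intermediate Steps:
p(P, n) = n (p(P, n) = 0 + n = n)
q(x) = (-2 + x)**2
j(J) = 4*J**2 (j(J) = (2*J)**2 = 4*J**2)
j(q(f(p(-5, -4 + 4)))) + 7151 = 4*((-2 + (-4 + 4))**2)**2 + 7151 = 4*((-2 + 0)**2)**2 + 7151 = 4*((-2)**2)**2 + 7151 = 4*4**2 + 7151 = 4*16 + 7151 = 64 + 7151 = 7215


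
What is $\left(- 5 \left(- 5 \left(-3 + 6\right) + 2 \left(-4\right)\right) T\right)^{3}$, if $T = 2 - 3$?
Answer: $-1520875$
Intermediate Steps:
$T = -1$ ($T = 2 - 3 = -1$)
$\left(- 5 \left(- 5 \left(-3 + 6\right) + 2 \left(-4\right)\right) T\right)^{3} = \left(- 5 \left(- 5 \left(-3 + 6\right) + 2 \left(-4\right)\right) \left(-1\right)\right)^{3} = \left(- 5 \left(\left(-5\right) 3 - 8\right) \left(-1\right)\right)^{3} = \left(- 5 \left(-15 - 8\right) \left(-1\right)\right)^{3} = \left(\left(-5\right) \left(-23\right) \left(-1\right)\right)^{3} = \left(115 \left(-1\right)\right)^{3} = \left(-115\right)^{3} = -1520875$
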